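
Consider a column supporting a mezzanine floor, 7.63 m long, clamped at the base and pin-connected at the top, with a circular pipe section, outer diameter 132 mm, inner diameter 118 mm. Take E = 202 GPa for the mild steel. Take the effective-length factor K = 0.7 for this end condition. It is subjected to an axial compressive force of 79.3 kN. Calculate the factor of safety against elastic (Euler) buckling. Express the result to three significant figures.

d_o = 132 mm, d_i = 118 mm
I = π(d_o⁴ − d_i⁴)/64 = π(132⁴ − 118.0⁴)/64 = 5.386×10^6 mm⁴
I = 5.386×10^6 mm⁴ = 5.386×10^-6 m⁴
Effective length L_e = K·L = 0.7 × 7.63 = 5.341 m
P_cr = π²EI / L_e² = π² × 202×10⁹ × 5.386×10^-6 / 5.341² = 3.764×10^5 N
Factor of safety n = P_cr / P = 376.40 / 79.3 = 4.75

n ≈ 4.75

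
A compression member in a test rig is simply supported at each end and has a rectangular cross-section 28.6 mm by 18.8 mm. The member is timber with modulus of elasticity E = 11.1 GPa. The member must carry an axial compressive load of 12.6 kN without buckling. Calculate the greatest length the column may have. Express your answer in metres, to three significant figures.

L_max ≈ 0.371 m

Buckling occurs about the weak axis: I_min = h·b³/12 with b = 18.8 mm (the shorter side).
I_min = 28.6×18.8³/12 = 1.584×10^4 mm⁴
I = 1.584×10^-8 m⁴
At the buckling limit P_cr = P = 1.260×10^4 N
From P_cr = π²EI/(K·L)²:  L = (1/K)·√(π²EI/P_cr) = (1/1)·√(π²×1.11×10^10×1.584×10^-8/1.260×10^4)
L = 0.371 m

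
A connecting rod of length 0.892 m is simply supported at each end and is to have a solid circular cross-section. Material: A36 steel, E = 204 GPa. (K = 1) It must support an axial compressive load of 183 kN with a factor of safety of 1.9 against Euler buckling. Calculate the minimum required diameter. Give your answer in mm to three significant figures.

Required P_cr = n·P = 1.9 × 183 = 347.7 kN
L_e = K·L = 1 × 0.892 = 0.8920 m
Required I = P_cr·L_e²/(π²E) = 3.477×10^5 × 0.8920² / (π² × 2.04×10^11) = 1.374×10^-7 m⁴
I_req = 1.374×10^5 mm⁴
Solid circle: I = πd⁴/64  ⇒  d = (64I/π)^(1/4) = (64×1.374×10^5/π)^(1/4) = 40.9 mm

d ≈ 40.9 mm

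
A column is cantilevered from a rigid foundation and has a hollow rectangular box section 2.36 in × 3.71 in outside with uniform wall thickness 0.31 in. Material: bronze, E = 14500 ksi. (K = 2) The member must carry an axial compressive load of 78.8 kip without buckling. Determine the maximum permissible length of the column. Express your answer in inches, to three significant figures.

Inner dimensions: h_i = 3.71 − 2×0.31 = 3.090 in, b_i = 2.36 − 2×0.31 = 1.740 in
Weak-axis I_min = (h_o·b_o³ − h_i·b_i³)/12 with b_o = 2.36, b_i = 1.740 in (shorter outer/inner sides).
I_min = (3.71×2.36³ − 3.090×1.740³)/12 = 2.707 in⁴
At the buckling limit P_cr = P = 7.880×10^4 lb
From P_cr = π²EI/(K·L)²:  L = (1/K)·√(π²EI/P_cr) = (1/2)·√(π²×1.45×10^7×2.707/7.880×10^4)
L = 35.1 in

L_max ≈ 35.1 in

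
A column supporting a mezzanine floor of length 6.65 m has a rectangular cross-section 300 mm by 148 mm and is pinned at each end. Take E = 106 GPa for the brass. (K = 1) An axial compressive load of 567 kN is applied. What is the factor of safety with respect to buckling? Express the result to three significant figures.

n ≈ 3.38

Buckling occurs about the weak axis: I_min = h·b³/12 with b = 148 mm (the shorter side).
I_min = 300×148³/12 = 8.104×10^7 mm⁴
I = 8.104×10^7 mm⁴ = 8.104×10^-5 m⁴
Effective length L_e = K·L = 1 × 6.65 = 6.650 m
P_cr = π²EI / L_e² = π² × 106×10⁹ × 8.104×10^-5 / 6.650² = 1.917×10^6 N
Factor of safety n = P_cr / P = 1917.3 / 567 = 3.38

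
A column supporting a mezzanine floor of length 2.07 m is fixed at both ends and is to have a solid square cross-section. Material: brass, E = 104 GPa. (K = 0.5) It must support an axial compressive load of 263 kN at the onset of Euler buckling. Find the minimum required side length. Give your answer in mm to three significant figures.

a ≈ 42.6 mm

L_e = K·L = 0.5 × 2.07 = 1.035 m
Required I = P_cr·L_e²/(π²E) = 2.630×10^5 × 1.035² / (π² × 1.04×10^11) = 2.745×10^-7 m⁴
I_req = 2.745×10^5 mm⁴
Solid square: I = a⁴/12  ⇒  a = (12I)^(1/4) = (12×2.745×10^5)^(1/4) = 42.6 mm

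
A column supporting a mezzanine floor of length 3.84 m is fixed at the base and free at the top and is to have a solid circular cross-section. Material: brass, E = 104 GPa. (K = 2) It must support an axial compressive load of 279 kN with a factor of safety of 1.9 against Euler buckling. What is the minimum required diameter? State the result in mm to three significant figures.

d ≈ 158 mm

Required P_cr = n·P = 1.9 × 279 = 530.1 kN
L_e = K·L = 2 × 3.84 = 7.680 m
Required I = P_cr·L_e²/(π²E) = 5.301×10^5 × 7.680² / (π² × 1.04×10^11) = 3.046×10^-5 m⁴
I_req = 3.046×10^7 mm⁴
Solid circle: I = πd⁴/64  ⇒  d = (64I/π)^(1/4) = (64×3.046×10^7/π)^(1/4) = 158 mm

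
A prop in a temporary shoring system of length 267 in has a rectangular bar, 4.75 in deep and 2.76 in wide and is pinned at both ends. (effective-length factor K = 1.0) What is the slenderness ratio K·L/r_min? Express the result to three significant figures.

λ ≈ 335

For a rectangle r_min = b/√12 = 2.76/√12 = 0.7967 in
L_e = K·L = 1 × 267 = 267.0 in
λ = L_e / r_min = 267.00 / 0.7967 = 335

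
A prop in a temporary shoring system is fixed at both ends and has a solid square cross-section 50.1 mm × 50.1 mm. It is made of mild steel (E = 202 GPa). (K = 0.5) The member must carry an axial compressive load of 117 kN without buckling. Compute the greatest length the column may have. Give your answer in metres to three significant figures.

I = a⁴/12 = 50.1⁴/12 = 5.250×10^5 mm⁴
I = 5.250×10^-7 m⁴
At the buckling limit P_cr = P = 1.170×10^5 N
From P_cr = π²EI/(K·L)²:  L = (1/K)·√(π²EI/P_cr) = (1/0.5)·√(π²×2.02×10^11×5.250×10^-7/1.170×10^5)
L = 5.98 m

L_max ≈ 5.98 m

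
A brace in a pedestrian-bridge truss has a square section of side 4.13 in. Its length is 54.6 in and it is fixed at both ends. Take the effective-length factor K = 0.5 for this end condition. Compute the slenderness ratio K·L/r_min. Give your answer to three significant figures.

For a square r = a/√12 = 4.13/√12 = 1.192 in
L_e = K·L = 0.5 × 54.6 = 27.30 in
λ = L_e / r_min = 27.300 / 1.192 = 22.9

λ ≈ 22.9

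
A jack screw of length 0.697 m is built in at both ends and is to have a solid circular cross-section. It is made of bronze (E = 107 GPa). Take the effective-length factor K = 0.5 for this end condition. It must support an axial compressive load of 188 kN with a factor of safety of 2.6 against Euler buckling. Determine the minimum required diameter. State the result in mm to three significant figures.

d ≈ 32.7 mm

Required P_cr = n·P = 2.6 × 188 = 488.8 kN
L_e = K·L = 0.5 × 0.697 = 0.3485 m
Required I = P_cr·L_e²/(π²E) = 4.888×10^5 × 0.3485² / (π² × 1.07×10^11) = 5.622×10^-8 m⁴
I_req = 5.622×10^4 mm⁴
Solid circle: I = πd⁴/64  ⇒  d = (64I/π)^(1/4) = (64×5.622×10^4/π)^(1/4) = 32.7 mm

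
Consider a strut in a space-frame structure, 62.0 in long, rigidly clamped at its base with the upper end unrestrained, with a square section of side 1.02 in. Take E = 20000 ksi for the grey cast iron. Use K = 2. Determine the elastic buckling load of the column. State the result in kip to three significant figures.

P_cr ≈ 1.16 kip

I = a⁴/12 = 1.02⁴/12 = 9.020×10^-2 in⁴
Effective length L_e = K·L = 2 × 62.0 = 124.0 in
P_cr = π²EI / L_e² = π² × 20000×10³ × 9.020×10^-2 / 124.0² = 1.158×10^3 lb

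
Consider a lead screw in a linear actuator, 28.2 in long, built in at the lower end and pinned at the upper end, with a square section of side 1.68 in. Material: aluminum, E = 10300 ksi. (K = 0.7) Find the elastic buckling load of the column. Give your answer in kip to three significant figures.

P_cr ≈ 173 kip

I = a⁴/12 = 1.68⁴/12 = 0.6638 in⁴
Effective length L_e = K·L = 0.7 × 28.2 = 19.74 in
P_cr = π²EI / L_e² = π² × 10300×10³ × 0.6638 / 19.74² = 1.732×10^5 lb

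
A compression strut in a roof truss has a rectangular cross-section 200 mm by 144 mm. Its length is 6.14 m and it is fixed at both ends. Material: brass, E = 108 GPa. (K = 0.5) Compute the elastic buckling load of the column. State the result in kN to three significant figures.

P_cr ≈ 5630 kN

Buckling occurs about the weak axis: I_min = h·b³/12 with b = 144 mm (the shorter side).
I_min = 200×144³/12 = 4.977×10^7 mm⁴
I = 4.977×10^7 mm⁴ = 4.977×10^-5 m⁴
Effective length L_e = K·L = 0.5 × 6.14 = 3.070 m
P_cr = π²EI / L_e² = π² × 108×10⁹ × 4.977×10^-5 / 3.070² = 5.628×10^6 N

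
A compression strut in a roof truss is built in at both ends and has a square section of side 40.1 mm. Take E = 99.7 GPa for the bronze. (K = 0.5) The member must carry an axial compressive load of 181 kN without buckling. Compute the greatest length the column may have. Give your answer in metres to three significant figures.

I = a⁴/12 = 40.1⁴/12 = 2.155×10^5 mm⁴
I = 2.155×10^-7 m⁴
At the buckling limit P_cr = P = 1.810×10^5 N
From P_cr = π²EI/(K·L)²:  L = (1/K)·√(π²EI/P_cr) = (1/0.5)·√(π²×9.97×10^10×2.155×10^-7/1.810×10^5)
L = 2.16 m

L_max ≈ 2.16 m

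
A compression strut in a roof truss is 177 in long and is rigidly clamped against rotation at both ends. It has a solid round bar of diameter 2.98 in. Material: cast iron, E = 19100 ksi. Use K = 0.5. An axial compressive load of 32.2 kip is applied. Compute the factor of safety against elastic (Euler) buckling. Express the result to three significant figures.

n ≈ 2.89

I = πd⁴/64 = π×2.98⁴/64 = 3.871 in⁴
Effective length L_e = K·L = 0.5 × 177 = 88.50 in
P_cr = π²EI / L_e² = π² × 19100×10³ × 3.871 / 88.50² = 9.317×10^4 lb
Factor of safety n = P_cr / P = 93.171 / 32.2 = 2.89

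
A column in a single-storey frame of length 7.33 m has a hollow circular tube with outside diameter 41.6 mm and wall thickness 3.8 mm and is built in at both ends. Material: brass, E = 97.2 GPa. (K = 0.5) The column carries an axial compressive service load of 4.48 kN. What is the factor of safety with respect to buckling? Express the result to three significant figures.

n ≈ 1.30

Inner diameter d_i = 41.6 − 2×3.8 = 34.00 mm
I = π(d_o⁴ − d_i⁴)/64 = π(41.6⁴ − 34.00⁴)/64 = 8.141×10^4 mm⁴
I = 8.141×10^4 mm⁴ = 8.141×10^-8 m⁴
Effective length L_e = K·L = 0.5 × 7.33 = 3.665 m
P_cr = π²EI / L_e² = π² × 97.2×10⁹ × 8.141×10^-8 / 3.665² = 5.814×10^3 N
Factor of safety n = P_cr / P = 5.8144 / 4.48 = 1.30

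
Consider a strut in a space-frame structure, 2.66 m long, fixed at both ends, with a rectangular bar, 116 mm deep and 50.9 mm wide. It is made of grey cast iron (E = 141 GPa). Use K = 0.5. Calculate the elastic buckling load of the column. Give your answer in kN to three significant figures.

P_cr ≈ 1000 kN

Buckling occurs about the weak axis: I_min = h·b³/12 with b = 50.9 mm (the shorter side).
I_min = 116×50.9³/12 = 1.275×10^6 mm⁴
I = 1.275×10^6 mm⁴ = 1.275×10^-6 m⁴
Effective length L_e = K·L = 0.5 × 2.66 = 1.330 m
P_cr = π²EI / L_e² = π² × 141×10⁹ × 1.275×10^-6 / 1.330² = 1.003×10^6 N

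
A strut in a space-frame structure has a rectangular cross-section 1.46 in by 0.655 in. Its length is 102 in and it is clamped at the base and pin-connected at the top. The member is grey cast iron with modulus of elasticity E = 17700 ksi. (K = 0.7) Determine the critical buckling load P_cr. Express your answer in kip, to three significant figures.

Buckling occurs about the weak axis: I_min = h·b³/12 with b = 0.655 in (the shorter side).
I_min = 1.46×0.655³/12 = 3.419×10^-2 in⁴
Effective length L_e = K·L = 0.7 × 102 = 71.40 in
P_cr = π²EI / L_e² = π² × 17700×10³ × 3.419×10^-2 / 71.40² = 1.172×10^3 lb

P_cr ≈ 1.17 kip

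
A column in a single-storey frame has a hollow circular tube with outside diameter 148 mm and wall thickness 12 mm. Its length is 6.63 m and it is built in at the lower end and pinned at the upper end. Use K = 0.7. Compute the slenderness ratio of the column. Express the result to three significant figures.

Inner diameter d_i = 148 − 2×12 = 124.0 mm
I = π(d_o⁴ − d_i⁴)/64 = π(148⁴ − 124.0⁴)/64 = 1.195×10^7 mm⁴
A = 5.127×10^3 mm²;  r_min = √(I/A) = √(1.195×10^7/5.127×10^3) = 48.27 mm
L_e = K·L = 0.7 × 6.63 m = 4.641 m = 4641.0 mm
λ = L_e / r_min = 4641.0 / 48.27 = 96.1

λ ≈ 96.1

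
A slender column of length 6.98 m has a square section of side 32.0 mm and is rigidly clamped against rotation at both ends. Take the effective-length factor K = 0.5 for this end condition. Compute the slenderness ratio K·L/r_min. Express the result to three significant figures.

I = a⁴/12 = 32.0⁴/12 = 8.738×10^4 mm⁴
A = 1.024×10^3 mm²;  r_min = √(I/A) = √(8.738×10^4/1.024×10^3) = 9.238 mm
L_e = K·L = 0.5 × 6.98 m = 3.490 m = 3490.0 mm
λ = L_e / r_min = 3490.0 / 9.238 = 378

λ ≈ 378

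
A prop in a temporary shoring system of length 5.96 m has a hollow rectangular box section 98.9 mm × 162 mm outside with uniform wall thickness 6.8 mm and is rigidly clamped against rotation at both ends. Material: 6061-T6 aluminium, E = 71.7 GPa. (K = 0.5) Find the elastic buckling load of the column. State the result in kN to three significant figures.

P_cr ≈ 429 kN

Inner dimensions: h_i = 162 − 2×6.8 = 148.4 mm, b_i = 98.9 − 2×6.8 = 85.30 mm
Weak-axis I_min = (h_o·b_o³ − h_i·b_i³)/12 with b_o = 98.9, b_i = 85.30 mm (shorter outer/inner sides).
I_min = (162×98.9³ − 148.4×85.30³)/12 = 5.384×10^6 mm⁴
I = 5.384×10^6 mm⁴ = 5.384×10^-6 m⁴
Effective length L_e = K·L = 0.5 × 5.96 = 2.980 m
P_cr = π²EI / L_e² = π² × 71.7×10⁹ × 5.384×10^-6 / 2.980² = 4.290×10^5 N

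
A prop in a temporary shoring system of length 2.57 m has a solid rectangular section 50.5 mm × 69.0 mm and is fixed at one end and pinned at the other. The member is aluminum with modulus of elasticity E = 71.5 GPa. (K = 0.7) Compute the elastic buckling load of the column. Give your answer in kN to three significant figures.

P_cr ≈ 161 kN

Buckling occurs about the weak axis: I_min = h·b³/12 with b = 50.5 mm (the shorter side).
I_min = 69.0×50.5³/12 = 7.405×10^5 mm⁴
I = 7.405×10^5 mm⁴ = 7.405×10^-7 m⁴
Effective length L_e = K·L = 0.7 × 2.57 = 1.799 m
P_cr = π²EI / L_e² = π² × 71.5×10⁹ × 7.405×10^-7 / 1.799² = 1.615×10^5 N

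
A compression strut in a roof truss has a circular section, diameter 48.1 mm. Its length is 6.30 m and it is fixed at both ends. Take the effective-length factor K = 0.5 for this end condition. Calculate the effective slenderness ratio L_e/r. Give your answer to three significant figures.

λ ≈ 262

For a solid circle r = d/4 = 48.1/4 = 12.02 mm
L_e = K·L = 0.5 × 6.30 m = 3.150 m = 3150.0 mm
λ = L_e / r_min = 3150.0 / 12.02 = 262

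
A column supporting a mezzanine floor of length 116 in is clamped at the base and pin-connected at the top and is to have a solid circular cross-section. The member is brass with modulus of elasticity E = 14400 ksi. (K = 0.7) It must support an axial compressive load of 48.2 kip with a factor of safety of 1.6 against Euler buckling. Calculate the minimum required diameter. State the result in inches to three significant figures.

d ≈ 2.92 in

Required P_cr = n·P = 1.6 × 48.2 = 77.12 kip
L_e = K·L = 0.7 × 116 = 81.20 in
Required I = P_cr·L_e²/(π²E) = 7.712×10^4 × 81.20² / (π² × 1.44×10^7) = 3.578 in⁴
Solid circle: I = πd⁴/64  ⇒  d = (64I/π)^(1/4) = (64×3.578/π)^(1/4) = 2.92 in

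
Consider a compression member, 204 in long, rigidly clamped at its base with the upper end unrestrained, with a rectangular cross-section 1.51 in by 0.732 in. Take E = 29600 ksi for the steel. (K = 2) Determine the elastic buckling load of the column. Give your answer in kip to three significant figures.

Buckling occurs about the weak axis: I_min = h·b³/12 with b = 0.732 in (the shorter side).
I_min = 1.51×0.732³/12 = 4.935×10^-2 in⁴
Effective length L_e = K·L = 2 × 204 = 408.0 in
P_cr = π²EI / L_e² = π² × 29600×10³ × 4.935×10^-2 / 408.0² = 86.62 lb

P_cr ≈ 0.0866 kip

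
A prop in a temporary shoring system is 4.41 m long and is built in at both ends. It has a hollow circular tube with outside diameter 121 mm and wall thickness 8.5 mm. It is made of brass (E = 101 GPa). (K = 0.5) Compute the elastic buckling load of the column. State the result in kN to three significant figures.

Inner diameter d_i = 121 − 2×8.5 = 104.0 mm
I = π(d_o⁴ − d_i⁴)/64 = π(121⁴ − 104.0⁴)/64 = 4.780×10^6 mm⁴
I = 4.780×10^6 mm⁴ = 4.780×10^-6 m⁴
Effective length L_e = K·L = 0.5 × 4.41 = 2.205 m
P_cr = π²EI / L_e² = π² × 101×10⁹ × 4.780×10^-6 / 2.205² = 9.800×10^5 N

P_cr ≈ 980 kN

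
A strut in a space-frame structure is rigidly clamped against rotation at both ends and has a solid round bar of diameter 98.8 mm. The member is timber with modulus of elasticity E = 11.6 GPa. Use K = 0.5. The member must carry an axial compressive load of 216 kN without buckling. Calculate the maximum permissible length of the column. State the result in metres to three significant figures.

I = πd⁴/64 = π×98.8⁴/64 = 4.677×10^6 mm⁴
I = 4.677×10^-6 m⁴
At the buckling limit P_cr = P = 2.160×10^5 N
From P_cr = π²EI/(K·L)²:  L = (1/K)·√(π²EI/P_cr) = (1/0.5)·√(π²×1.16×10^10×4.677×10^-6/2.160×10^5)
L = 3.15 m

L_max ≈ 3.15 m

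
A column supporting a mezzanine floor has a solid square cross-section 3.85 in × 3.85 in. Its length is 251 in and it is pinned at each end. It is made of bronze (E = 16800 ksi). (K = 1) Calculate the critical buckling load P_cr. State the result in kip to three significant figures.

I = a⁴/12 = 3.85⁴/12 = 18.31 in⁴
Effective length L_e = K·L = 1 × 251 = 251.0 in
P_cr = π²EI / L_e² = π² × 16800×10³ × 18.31 / 251.0² = 4.819×10^4 lb

P_cr ≈ 48.2 kip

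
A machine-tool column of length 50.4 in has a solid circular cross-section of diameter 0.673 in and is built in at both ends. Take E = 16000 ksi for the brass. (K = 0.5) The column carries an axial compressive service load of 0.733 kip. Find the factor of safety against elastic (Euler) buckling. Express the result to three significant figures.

n ≈ 3.42

I = πd⁴/64 = π×0.673⁴/64 = 1.007×10^-2 in⁴
Effective length L_e = K·L = 0.5 × 50.4 = 25.20 in
P_cr = π²EI / L_e² = π² × 16000×10³ × 1.007×10^-2 / 25.20² = 2.504×10^3 lb
Factor of safety n = P_cr / P = 2.5041 / 0.733 = 3.42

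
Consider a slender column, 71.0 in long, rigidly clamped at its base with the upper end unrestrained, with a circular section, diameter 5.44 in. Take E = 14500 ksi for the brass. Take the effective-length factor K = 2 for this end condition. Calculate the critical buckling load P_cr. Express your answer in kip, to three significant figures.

P_cr ≈ 305 kip

I = πd⁴/64 = π×5.44⁴/64 = 42.99 in⁴
Effective length L_e = K·L = 2 × 71.0 = 142.0 in
P_cr = π²EI / L_e² = π² × 14500×10³ × 42.99 / 142.0² = 3.051×10^5 lb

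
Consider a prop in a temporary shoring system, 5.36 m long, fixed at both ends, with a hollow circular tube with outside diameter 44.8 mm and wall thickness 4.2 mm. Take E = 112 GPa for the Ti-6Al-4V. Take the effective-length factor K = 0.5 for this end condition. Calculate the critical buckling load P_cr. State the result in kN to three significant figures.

P_cr ≈ 17.2 kN

Inner diameter d_i = 44.8 − 2×4.2 = 36.40 mm
I = π(d_o⁴ − d_i⁴)/64 = π(44.8⁴ − 36.40⁴)/64 = 1.116×10^5 mm⁴
I = 1.116×10^5 mm⁴ = 1.116×10^-7 m⁴
Effective length L_e = K·L = 0.5 × 5.36 = 2.680 m
P_cr = π²EI / L_e² = π² × 112×10⁹ × 1.116×10^-7 / 2.680² = 1.717×10^4 N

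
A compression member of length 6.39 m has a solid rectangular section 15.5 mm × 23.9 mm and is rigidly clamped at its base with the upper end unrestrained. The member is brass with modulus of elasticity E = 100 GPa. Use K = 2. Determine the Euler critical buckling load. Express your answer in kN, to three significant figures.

P_cr ≈ 0.0448 kN

Buckling occurs about the weak axis: I_min = h·b³/12 with b = 15.5 mm (the shorter side).
I_min = 23.9×15.5³/12 = 7.417×10^3 mm⁴
I = 7.417×10^3 mm⁴ = 7.417×10^-9 m⁴
Effective length L_e = K·L = 2 × 6.39 = 12.78 m
P_cr = π²EI / L_e² = π² × 100×10⁹ × 7.417×10^-9 / 12.78² = 44.82 N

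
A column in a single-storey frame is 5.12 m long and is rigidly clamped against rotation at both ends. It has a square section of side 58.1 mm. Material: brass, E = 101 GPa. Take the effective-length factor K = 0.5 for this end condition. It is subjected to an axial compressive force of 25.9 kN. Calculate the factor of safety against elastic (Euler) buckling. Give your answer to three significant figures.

n ≈ 5.58

I = a⁴/12 = 58.1⁴/12 = 9.496×10^5 mm⁴
I = 9.496×10^5 mm⁴ = 9.496×10^-7 m⁴
Effective length L_e = K·L = 0.5 × 5.12 = 2.560 m
P_cr = π²EI / L_e² = π² × 101×10⁹ × 9.496×10^-7 / 2.560² = 1.444×10^5 N
Factor of safety n = P_cr / P = 144.43 / 25.9 = 5.58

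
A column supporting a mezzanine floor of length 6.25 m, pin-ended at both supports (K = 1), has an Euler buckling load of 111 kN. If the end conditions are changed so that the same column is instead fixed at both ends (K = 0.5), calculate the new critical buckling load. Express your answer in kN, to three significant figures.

P_cr ≈ 444 kN

P_cr ∝ 1/K², so P_cr,new = P_cr,old × (K_old/K_new)² = 111 × (1/0.5)²
= 111 × 4.000 = 444 kN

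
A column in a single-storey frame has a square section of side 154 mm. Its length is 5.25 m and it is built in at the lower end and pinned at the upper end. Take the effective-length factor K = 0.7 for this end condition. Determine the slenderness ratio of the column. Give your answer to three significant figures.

I = a⁴/12 = 154⁴/12 = 4.687×10^7 mm⁴
A = 2.372×10^4 mm²;  r_min = √(I/A) = √(4.687×10^7/2.372×10^4) = 44.46 mm
L_e = K·L = 0.7 × 5.25 m = 3.675 m = 3675.0 mm
λ = L_e / r_min = 3675.0 / 44.46 = 82.7

λ ≈ 82.7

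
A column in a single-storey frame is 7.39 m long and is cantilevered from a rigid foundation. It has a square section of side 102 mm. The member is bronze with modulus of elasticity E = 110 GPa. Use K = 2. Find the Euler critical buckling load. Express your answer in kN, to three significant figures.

I = a⁴/12 = 102⁴/12 = 9.020×10^6 mm⁴
I = 9.020×10^6 mm⁴ = 9.020×10^-6 m⁴
Effective length L_e = K·L = 2 × 7.39 = 14.78 m
P_cr = π²EI / L_e² = π² × 110×10⁹ × 9.020×10^-6 / 14.78² = 4.483×10^4 N

P_cr ≈ 44.8 kN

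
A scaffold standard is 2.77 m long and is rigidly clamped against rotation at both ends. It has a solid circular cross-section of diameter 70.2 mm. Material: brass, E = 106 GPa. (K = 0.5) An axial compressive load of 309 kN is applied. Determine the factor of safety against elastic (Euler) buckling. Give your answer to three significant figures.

I = πd⁴/64 = π×70.2⁴/64 = 1.192×10^6 mm⁴
I = 1.192×10^6 mm⁴ = 1.192×10^-6 m⁴
Effective length L_e = K·L = 0.5 × 2.77 = 1.385 m
P_cr = π²EI / L_e² = π² × 106×10⁹ × 1.192×10^-6 / 1.385² = 6.502×10^5 N
Factor of safety n = P_cr / P = 650.17 / 309 = 2.10

n ≈ 2.10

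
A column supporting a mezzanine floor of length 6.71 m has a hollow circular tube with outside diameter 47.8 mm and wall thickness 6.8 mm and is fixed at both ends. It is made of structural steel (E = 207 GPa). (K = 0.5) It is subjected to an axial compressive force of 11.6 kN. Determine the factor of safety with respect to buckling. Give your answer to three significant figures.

Inner diameter d_i = 47.8 − 2×6.8 = 34.20 mm
I = π(d_o⁴ − d_i⁴)/64 = π(47.8⁴ − 34.20⁴)/64 = 1.891×10^5 mm⁴
I = 1.891×10^5 mm⁴ = 1.891×10^-7 m⁴
Effective length L_e = K·L = 0.5 × 6.71 = 3.355 m
P_cr = π²EI / L_e² = π² × 207×10⁹ × 1.891×10^-7 / 3.355² = 3.432×10^4 N
Factor of safety n = P_cr / P = 34.323 / 11.6 = 2.96

n ≈ 2.96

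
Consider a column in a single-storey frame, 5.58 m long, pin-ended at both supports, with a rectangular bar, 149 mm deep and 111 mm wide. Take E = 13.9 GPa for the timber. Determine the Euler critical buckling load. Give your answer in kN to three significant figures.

P_cr ≈ 74.8 kN

Buckling occurs about the weak axis: I_min = h·b³/12 with b = 111 mm (the shorter side).
I_min = 149×111³/12 = 1.698×10^7 mm⁴
I = 1.698×10^7 mm⁴ = 1.698×10^-5 m⁴
Effective length L_e = K·L = 1 × 5.58 = 5.580 m
P_cr = π²EI / L_e² = π² × 13.9×10⁹ × 1.698×10^-5 / 5.580² = 7.482×10^4 N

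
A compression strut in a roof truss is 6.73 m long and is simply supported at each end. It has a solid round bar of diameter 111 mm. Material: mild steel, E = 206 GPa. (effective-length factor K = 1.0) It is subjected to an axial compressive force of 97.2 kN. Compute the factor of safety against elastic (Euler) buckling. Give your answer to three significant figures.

I = πd⁴/64 = π×111⁴/64 = 7.452×10^6 mm⁴
I = 7.452×10^6 mm⁴ = 7.452×10^-6 m⁴
Effective length L_e = K·L = 1 × 6.73 = 6.730 m
P_cr = π²EI / L_e² = π² × 206×10⁹ × 7.452×10^-6 / 6.730² = 3.345×10^5 N
Factor of safety n = P_cr / P = 334.50 / 97.2 = 3.44

n ≈ 3.44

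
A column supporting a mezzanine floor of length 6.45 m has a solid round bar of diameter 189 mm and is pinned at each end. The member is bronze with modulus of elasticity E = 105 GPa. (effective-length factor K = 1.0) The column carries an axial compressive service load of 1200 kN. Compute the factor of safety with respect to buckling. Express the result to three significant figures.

n ≈ 1.30

I = πd⁴/64 = π×189⁴/64 = 6.264×10^7 mm⁴
I = 6.264×10^7 mm⁴ = 6.264×10^-5 m⁴
Effective length L_e = K·L = 1 × 6.45 = 6.450 m
P_cr = π²EI / L_e² = π² × 105×10⁹ × 6.264×10^-5 / 6.450² = 1.560×10^6 N
Factor of safety n = P_cr / P = 1560.2 / 1200 = 1.30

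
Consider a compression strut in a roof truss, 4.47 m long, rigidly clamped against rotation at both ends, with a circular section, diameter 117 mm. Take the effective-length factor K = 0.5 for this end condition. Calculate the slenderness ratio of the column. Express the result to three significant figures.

λ ≈ 76.4

For a solid circle r = d/4 = 117/4 = 29.25 mm
L_e = K·L = 0.5 × 4.47 m = 2.235 m = 2235.0 mm
λ = L_e / r_min = 2235.0 / 29.25 = 76.4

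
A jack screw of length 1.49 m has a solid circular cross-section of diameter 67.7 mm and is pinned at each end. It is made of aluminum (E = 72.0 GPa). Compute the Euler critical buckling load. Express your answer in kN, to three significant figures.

I = πd⁴/64 = π×67.7⁴/64 = 1.031×10^6 mm⁴
I = 1.031×10^6 mm⁴ = 1.031×10^-6 m⁴
Effective length L_e = K·L = 1 × 1.49 = 1.490 m
P_cr = π²EI / L_e² = π² × 72.0×10⁹ × 1.031×10^-6 / 1.490² = 3.301×10^5 N

P_cr ≈ 330 kN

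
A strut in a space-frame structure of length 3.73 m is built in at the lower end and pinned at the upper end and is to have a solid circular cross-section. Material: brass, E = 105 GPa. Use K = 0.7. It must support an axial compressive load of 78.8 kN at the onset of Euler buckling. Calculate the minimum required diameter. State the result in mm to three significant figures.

L_e = K·L = 0.7 × 3.73 = 2.611 m
Required I = P_cr·L_e²/(π²E) = 7.880×10^4 × 2.611² / (π² × 1.05×10^11) = 5.184×10^-7 m⁴
I_req = 5.184×10^5 mm⁴
Solid circle: I = πd⁴/64  ⇒  d = (64I/π)^(1/4) = (64×5.184×10^5/π)^(1/4) = 57.0 mm

d ≈ 57.0 mm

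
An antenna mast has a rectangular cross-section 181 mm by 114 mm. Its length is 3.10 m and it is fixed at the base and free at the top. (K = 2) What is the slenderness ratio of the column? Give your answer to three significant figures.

For a rectangle r_min = b/√12 = 114/√12 = 32.91 mm
L_e = K·L = 2 × 3.10 m = 6.200 m = 6200.0 mm
λ = L_e / r_min = 6200.0 / 32.91 = 188

λ ≈ 188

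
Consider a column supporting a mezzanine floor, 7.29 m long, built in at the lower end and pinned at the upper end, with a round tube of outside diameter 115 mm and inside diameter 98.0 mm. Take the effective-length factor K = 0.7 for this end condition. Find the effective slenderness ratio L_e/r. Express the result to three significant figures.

λ ≈ 135

d_o = 115 mm, d_i = 98.0 mm
I = π(d_o⁴ − d_i⁴)/64 = π(115⁴ − 98.00⁴)/64 = 4.058×10^6 mm⁴
A = 2.844×10^3 mm²;  r_min = √(I/A) = √(4.058×10^6/2.844×10^3) = 37.77 mm
L_e = K·L = 0.7 × 7.29 m = 5.103 m = 5103.0 mm
λ = L_e / r_min = 5103.0 / 37.77 = 135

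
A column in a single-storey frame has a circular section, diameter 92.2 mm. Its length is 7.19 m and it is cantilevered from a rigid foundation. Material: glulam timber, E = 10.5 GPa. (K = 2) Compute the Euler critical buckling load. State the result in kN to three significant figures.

P_cr ≈ 1.78 kN

I = πd⁴/64 = π×92.2⁴/64 = 3.547×10^6 mm⁴
I = 3.547×10^6 mm⁴ = 3.547×10^-6 m⁴
Effective length L_e = K·L = 2 × 7.19 = 14.38 m
P_cr = π²EI / L_e² = π² × 10.5×10⁹ × 3.547×10^-6 / 14.38² = 1.778×10^3 N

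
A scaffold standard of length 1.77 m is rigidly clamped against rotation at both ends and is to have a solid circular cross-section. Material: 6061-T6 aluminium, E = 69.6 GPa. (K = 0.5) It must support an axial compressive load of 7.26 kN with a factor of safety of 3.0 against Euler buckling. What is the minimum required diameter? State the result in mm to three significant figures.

Required P_cr = n·P = 3.0 × 7.26 = 21.78 kN
L_e = K·L = 0.5 × 1.77 = 0.8850 m
Required I = P_cr·L_e²/(π²E) = 2.178×10^4 × 0.8850² / (π² × 6.96×10^10) = 2.483×10^-8 m⁴
I_req = 2.483×10^4 mm⁴
Solid circle: I = πd⁴/64  ⇒  d = (64I/π)^(1/4) = (64×2.483×10^4/π)^(1/4) = 26.7 mm

d ≈ 26.7 mm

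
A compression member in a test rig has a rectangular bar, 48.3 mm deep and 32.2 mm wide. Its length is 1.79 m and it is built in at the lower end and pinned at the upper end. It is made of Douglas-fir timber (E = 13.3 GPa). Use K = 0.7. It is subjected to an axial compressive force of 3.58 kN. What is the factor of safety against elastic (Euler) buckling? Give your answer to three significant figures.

n ≈ 3.14

Buckling occurs about the weak axis: I_min = h·b³/12 with b = 32.2 mm (the shorter side).
I_min = 48.3×32.2³/12 = 1.344×10^5 mm⁴
I = 1.344×10^5 mm⁴ = 1.344×10^-7 m⁴
Effective length L_e = K·L = 0.7 × 1.79 = 1.253 m
P_cr = π²EI / L_e² = π² × 13.3×10⁹ × 1.344×10^-7 / 1.253² = 1.124×10^4 N
Factor of safety n = P_cr / P = 11.235 / 3.58 = 3.14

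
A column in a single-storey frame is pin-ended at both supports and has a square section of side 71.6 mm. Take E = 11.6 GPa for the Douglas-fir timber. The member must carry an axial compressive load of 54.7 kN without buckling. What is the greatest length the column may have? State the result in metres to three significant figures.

I = a⁴/12 = 71.6⁴/12 = 2.190×10^6 mm⁴
I = 2.190×10^-6 m⁴
At the buckling limit P_cr = P = 5.470×10^4 N
From P_cr = π²EI/(K·L)²:  L = (1/K)·√(π²EI/P_cr) = (1/1)·√(π²×1.16×10^10×2.190×10^-6/5.470×10^4)
L = 2.14 m

L_max ≈ 2.14 m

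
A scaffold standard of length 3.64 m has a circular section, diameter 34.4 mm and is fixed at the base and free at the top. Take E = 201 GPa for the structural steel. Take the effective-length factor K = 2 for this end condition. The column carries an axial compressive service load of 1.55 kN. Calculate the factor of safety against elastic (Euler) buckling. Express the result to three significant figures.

I = πd⁴/64 = π×34.4⁴/64 = 6.874×10^4 mm⁴
I = 6.874×10^4 mm⁴ = 6.874×10^-8 m⁴
Effective length L_e = K·L = 2 × 3.64 = 7.280 m
P_cr = π²EI / L_e² = π² × 201×10⁹ × 6.874×10^-8 / 7.280² = 2.573×10^3 N
Factor of safety n = P_cr / P = 2.5730 / 1.55 = 1.66

n ≈ 1.66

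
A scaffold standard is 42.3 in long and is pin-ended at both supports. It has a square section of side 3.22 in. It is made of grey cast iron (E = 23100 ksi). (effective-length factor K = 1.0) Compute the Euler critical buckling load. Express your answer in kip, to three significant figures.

I = a⁴/12 = 3.22⁴/12 = 8.959 in⁴
Effective length L_e = K·L = 1 × 42.3 = 42.30 in
P_cr = π²EI / L_e² = π² × 23100×10³ × 8.959 / 42.30² = 1.141×10^6 lb

P_cr ≈ 1140 kip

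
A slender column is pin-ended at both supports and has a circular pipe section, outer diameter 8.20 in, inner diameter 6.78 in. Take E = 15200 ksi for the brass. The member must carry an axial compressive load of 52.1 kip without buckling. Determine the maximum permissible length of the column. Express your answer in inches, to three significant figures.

L_max ≈ 583 in

d_o = 8.20 in, d_i = 6.78 in
I = π(d_o⁴ − d_i⁴)/64 = π(8.20⁴ − 6.780⁴)/64 = 118.2 in⁴
At the buckling limit P_cr = P = 5.210×10^4 lb
From P_cr = π²EI/(K·L)²:  L = (1/K)·√(π²EI/P_cr) = (1/1)·√(π²×1.52×10^7×118.2/5.210×10^4)
L = 583 in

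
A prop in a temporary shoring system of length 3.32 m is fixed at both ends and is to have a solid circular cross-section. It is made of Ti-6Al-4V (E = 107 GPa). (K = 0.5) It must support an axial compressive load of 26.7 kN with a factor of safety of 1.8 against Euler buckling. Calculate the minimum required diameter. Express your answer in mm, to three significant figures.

d ≈ 40.0 mm

Required P_cr = n·P = 1.8 × 26.7 = 48.06 kN
L_e = K·L = 0.5 × 3.32 = 1.660 m
Required I = P_cr·L_e²/(π²E) = 4.806×10^4 × 1.660² / (π² × 1.07×10^11) = 1.254×10^-7 m⁴
I_req = 1.254×10^5 mm⁴
Solid circle: I = πd⁴/64  ⇒  d = (64I/π)^(1/4) = (64×1.254×10^5/π)^(1/4) = 40.0 mm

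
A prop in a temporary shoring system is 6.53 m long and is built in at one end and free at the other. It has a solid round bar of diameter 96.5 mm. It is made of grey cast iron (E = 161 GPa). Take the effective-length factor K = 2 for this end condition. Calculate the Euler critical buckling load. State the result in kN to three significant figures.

P_cr ≈ 39.7 kN

I = πd⁴/64 = π×96.5⁴/64 = 4.257×10^6 mm⁴
I = 4.257×10^6 mm⁴ = 4.257×10^-6 m⁴
Effective length L_e = K·L = 2 × 6.53 = 13.06 m
P_cr = π²EI / L_e² = π² × 161×10⁹ × 4.257×10^-6 / 13.06² = 3.966×10^4 N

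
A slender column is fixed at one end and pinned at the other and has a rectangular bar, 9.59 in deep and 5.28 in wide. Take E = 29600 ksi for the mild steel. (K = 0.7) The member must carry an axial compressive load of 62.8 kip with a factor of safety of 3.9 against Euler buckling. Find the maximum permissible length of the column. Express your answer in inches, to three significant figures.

Buckling occurs about the weak axis: I_min = h·b³/12 with b = 5.28 in (the shorter side).
I_min = 9.59×5.28³/12 = 117.6 in⁴
Required critical load P_cr = n·P = 3.9 × 62.8 = 244.9 kip = 2.449×10^5 lb
From P_cr = π²EI/(K·L)²:  L = (1/K)·√(π²EI/P_cr) = (1/0.7)·√(π²×2.96×10^7×117.6/2.449×10^5)
L = 535 in

L_max ≈ 535 in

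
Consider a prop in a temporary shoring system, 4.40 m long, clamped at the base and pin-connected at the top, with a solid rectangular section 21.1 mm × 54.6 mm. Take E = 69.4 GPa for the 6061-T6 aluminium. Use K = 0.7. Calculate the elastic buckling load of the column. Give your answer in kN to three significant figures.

Buckling occurs about the weak axis: I_min = h·b³/12 with b = 21.1 mm (the shorter side).
I_min = 54.6×21.1³/12 = 4.274×10^4 mm⁴
I = 4.274×10^4 mm⁴ = 4.274×10^-8 m⁴
Effective length L_e = K·L = 0.7 × 4.40 = 3.080 m
P_cr = π²EI / L_e² = π² × 69.4×10⁹ × 4.274×10^-8 / 3.080² = 3.086×10^3 N

P_cr ≈ 3.09 kN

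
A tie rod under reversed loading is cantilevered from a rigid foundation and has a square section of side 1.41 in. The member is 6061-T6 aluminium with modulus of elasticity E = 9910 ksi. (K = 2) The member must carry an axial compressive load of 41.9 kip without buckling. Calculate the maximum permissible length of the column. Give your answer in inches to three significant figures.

L_max ≈ 13.9 in

I = a⁴/12 = 1.41⁴/12 = 0.3294 in⁴
At the buckling limit P_cr = P = 4.190×10^4 lb
From P_cr = π²EI/(K·L)²:  L = (1/K)·√(π²EI/P_cr) = (1/2)·√(π²×9.91×10^6×0.3294/4.190×10^4)
L = 13.9 in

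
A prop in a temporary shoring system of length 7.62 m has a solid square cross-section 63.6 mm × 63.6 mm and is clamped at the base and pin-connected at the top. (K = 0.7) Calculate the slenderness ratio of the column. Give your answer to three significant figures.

λ ≈ 291

I = a⁴/12 = 63.6⁴/12 = 1.363×10^6 mm⁴
A = 4.045×10^3 mm²;  r_min = √(I/A) = √(1.363×10^6/4.045×10^3) = 18.36 mm
L_e = K·L = 0.7 × 7.62 m = 5.334 m = 5334.0 mm
λ = L_e / r_min = 5334.0 / 18.36 = 291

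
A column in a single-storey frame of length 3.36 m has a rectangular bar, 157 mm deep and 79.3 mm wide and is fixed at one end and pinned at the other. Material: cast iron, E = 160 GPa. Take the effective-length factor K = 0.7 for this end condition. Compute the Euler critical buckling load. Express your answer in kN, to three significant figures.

P_cr ≈ 1860 kN

Buckling occurs about the weak axis: I_min = h·b³/12 with b = 79.3 mm (the shorter side).
I_min = 157×79.3³/12 = 6.524×10^6 mm⁴
I = 6.524×10^6 mm⁴ = 6.524×10^-6 m⁴
Effective length L_e = K·L = 0.7 × 3.36 = 2.352 m
P_cr = π²EI / L_e² = π² × 160×10⁹ × 6.524×10^-6 / 2.352² = 1.862×10^6 N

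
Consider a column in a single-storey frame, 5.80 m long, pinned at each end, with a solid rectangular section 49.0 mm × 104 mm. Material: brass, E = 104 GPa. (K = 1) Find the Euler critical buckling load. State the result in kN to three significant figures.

P_cr ≈ 31.1 kN

Buckling occurs about the weak axis: I_min = h·b³/12 with b = 49.0 mm (the shorter side).
I_min = 104×49.0³/12 = 1.020×10^6 mm⁴
I = 1.020×10^6 mm⁴ = 1.020×10^-6 m⁴
Effective length L_e = K·L = 1 × 5.80 = 5.800 m
P_cr = π²EI / L_e² = π² × 104×10⁹ × 1.020×10^-6 / 5.800² = 3.111×10^4 N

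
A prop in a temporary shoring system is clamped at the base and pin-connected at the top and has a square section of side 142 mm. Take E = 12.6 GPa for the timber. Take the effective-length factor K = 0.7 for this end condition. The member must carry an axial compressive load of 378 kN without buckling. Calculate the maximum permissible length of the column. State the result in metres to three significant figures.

I = a⁴/12 = 142⁴/12 = 3.388×10^7 mm⁴
I = 3.388×10^-5 m⁴
At the buckling limit P_cr = P = 3.780×10^5 N
From P_cr = π²EI/(K·L)²:  L = (1/K)·√(π²EI/P_cr) = (1/0.7)·√(π²×1.26×10^10×3.388×10^-5/3.780×10^5)
L = 4.77 m

L_max ≈ 4.77 m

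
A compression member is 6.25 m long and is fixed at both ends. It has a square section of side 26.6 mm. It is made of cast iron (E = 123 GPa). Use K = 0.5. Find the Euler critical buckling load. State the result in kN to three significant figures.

P_cr ≈ 5.19 kN

I = a⁴/12 = 26.6⁴/12 = 4.172×10^4 mm⁴
I = 4.172×10^4 mm⁴ = 4.172×10^-8 m⁴
Effective length L_e = K·L = 0.5 × 6.25 = 3.125 m
P_cr = π²EI / L_e² = π² × 123×10⁹ × 4.172×10^-8 / 3.125² = 5.186×10^3 N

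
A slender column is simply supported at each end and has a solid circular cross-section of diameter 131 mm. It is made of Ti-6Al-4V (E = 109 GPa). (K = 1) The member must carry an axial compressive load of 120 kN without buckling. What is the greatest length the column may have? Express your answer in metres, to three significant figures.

L_max ≈ 11.4 m

I = πd⁴/64 = π×131⁴/64 = 1.446×10^7 mm⁴
I = 1.446×10^-5 m⁴
At the buckling limit P_cr = P = 1.200×10^5 N
From P_cr = π²EI/(K·L)²:  L = (1/K)·√(π²EI/P_cr) = (1/1)·√(π²×1.09×10^11×1.446×10^-5/1.200×10^5)
L = 11.4 m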